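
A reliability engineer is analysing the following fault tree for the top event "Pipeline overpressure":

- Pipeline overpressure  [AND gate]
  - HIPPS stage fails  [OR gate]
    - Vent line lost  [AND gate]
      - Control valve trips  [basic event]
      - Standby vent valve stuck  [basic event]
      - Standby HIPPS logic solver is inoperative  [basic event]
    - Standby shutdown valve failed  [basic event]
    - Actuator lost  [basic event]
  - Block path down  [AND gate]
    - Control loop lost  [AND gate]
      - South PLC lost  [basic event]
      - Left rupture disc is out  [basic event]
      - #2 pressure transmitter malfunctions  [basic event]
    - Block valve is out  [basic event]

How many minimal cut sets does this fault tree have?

3

Vent line lost [AND]: one cut set from each child combined → 1 × 1 × 1 = 1 cut set(s).
HIPPS stage fails [OR]: union of children's cut sets → 3 cut set(s).
Control loop lost [AND]: one cut set from each child combined → 1 × 1 × 1 = 1 cut set(s).
Block path down [AND]: one cut set from each child combined → 1 × 1 = 1 cut set(s).
Pipeline overpressure [AND]: one cut set from each child combined → 3 × 1 = 3 cut set(s).
Minimal cut sets: {#2 pressure transmitter malfunctions, Block valve is out, Control valve trips, Left rupture disc is out, South PLC lost, Standby HIPPS logic solver is inoperative, Standby vent valve stuck}; {#2 pressure transmitter malfunctions, Block valve is out, Left rupture disc is out, South PLC lost, Standby shutdown valve failed}; {#2 pressure transmitter malfunctions, Actuator lost, Block valve is out, Left rupture disc is out, South PLC lost}.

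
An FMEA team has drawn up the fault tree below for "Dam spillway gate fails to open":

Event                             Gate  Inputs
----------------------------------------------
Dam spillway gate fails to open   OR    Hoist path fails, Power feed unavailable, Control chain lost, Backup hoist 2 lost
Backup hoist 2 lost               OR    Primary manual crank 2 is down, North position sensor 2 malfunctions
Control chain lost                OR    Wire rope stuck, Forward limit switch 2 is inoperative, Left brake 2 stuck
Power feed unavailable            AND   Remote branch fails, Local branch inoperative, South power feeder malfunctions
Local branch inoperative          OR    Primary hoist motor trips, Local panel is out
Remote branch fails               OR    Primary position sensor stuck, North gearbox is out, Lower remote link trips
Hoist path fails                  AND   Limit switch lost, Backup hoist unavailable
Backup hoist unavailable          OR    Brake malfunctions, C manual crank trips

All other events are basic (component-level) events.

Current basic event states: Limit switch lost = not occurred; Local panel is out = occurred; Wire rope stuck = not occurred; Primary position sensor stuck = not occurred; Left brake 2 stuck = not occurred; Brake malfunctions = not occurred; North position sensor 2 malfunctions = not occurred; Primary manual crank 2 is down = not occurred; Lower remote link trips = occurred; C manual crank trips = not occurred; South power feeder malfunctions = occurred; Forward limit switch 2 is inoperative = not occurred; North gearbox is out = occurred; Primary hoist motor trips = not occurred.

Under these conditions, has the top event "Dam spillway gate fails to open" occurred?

Yes

Backup hoist unavailable [OR]: Brake malfunctions=not, C manual crank trips=not → no input occurs → does not occur.
Hoist path fails [AND]: Limit switch lost=not, Backup hoist unavailable=not → not all inputs occur → does not occur.
Remote branch fails [OR]: Primary position sensor stuck=not, North gearbox is out=occurs, Lower remote link trips=occurs → at least one input occurs → occurs.
Local branch inoperative [OR]: Primary hoist motor trips=not, Local panel is out=occurs → at least one input occurs → occurs.
Power feed unavailable [AND]: Remote branch fails=occurs, Local branch inoperative=occurs, South power feeder malfunctions=occurs → all inputs occur → occurs.
Control chain lost [OR]: Wire rope stuck=not, Forward limit switch 2 is inoperative=not, Left brake 2 stuck=not → no input occurs → does not occur.
Backup hoist 2 lost [OR]: Primary manual crank 2 is down=not, North position sensor 2 malfunctions=not → no input occurs → does not occur.
Dam spillway gate fails to open [OR]: Hoist path fails=not, Power feed unavailable=occurs, Control chain lost=not, Backup hoist 2 lost=not → at least one input occurs → occurs.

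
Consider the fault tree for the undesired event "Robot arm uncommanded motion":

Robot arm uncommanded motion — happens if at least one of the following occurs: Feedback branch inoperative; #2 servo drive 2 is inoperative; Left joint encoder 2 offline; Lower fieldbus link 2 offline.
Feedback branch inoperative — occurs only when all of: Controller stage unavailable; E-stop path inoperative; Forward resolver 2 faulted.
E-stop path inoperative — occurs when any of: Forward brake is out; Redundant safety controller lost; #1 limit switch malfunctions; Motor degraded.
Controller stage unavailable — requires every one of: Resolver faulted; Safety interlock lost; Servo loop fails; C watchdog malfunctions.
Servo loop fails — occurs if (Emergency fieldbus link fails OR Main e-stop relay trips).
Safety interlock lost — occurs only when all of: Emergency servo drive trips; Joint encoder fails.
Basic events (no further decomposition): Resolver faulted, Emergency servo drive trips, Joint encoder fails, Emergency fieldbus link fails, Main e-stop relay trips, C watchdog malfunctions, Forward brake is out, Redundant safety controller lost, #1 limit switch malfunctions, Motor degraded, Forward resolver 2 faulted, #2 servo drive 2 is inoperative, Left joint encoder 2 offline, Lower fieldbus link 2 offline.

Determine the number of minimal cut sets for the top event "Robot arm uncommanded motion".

Safety interlock lost [AND]: one cut set from each child combined → 1 × 1 = 1 cut set(s).
Servo loop fails [OR]: union of children's cut sets → 2 cut set(s).
Controller stage unavailable [AND]: one cut set from each child combined → 1 × 1 × 2 × 1 = 2 cut set(s).
E-stop path inoperative [OR]: union of children's cut sets → 4 cut set(s).
Feedback branch inoperative [AND]: one cut set from each child combined → 2 × 4 × 1 = 8 cut set(s).
Robot arm uncommanded motion [OR]: union of children's cut sets → 11 cut set(s).

11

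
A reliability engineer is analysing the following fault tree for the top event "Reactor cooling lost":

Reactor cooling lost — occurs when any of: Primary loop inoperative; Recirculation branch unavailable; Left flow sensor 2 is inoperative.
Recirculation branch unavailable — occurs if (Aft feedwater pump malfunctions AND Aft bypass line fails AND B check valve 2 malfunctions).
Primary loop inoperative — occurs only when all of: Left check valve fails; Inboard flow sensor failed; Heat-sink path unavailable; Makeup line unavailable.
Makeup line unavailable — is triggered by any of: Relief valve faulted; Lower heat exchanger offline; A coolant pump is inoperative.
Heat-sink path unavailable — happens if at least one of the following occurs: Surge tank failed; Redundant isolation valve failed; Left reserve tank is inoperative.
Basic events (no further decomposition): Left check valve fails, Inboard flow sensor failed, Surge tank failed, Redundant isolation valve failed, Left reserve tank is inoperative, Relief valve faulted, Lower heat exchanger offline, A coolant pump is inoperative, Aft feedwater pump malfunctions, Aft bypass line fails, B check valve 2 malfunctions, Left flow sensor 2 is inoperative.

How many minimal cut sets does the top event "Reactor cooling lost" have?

11

Heat-sink path unavailable [OR]: union of children's cut sets → 3 cut set(s).
Makeup line unavailable [OR]: union of children's cut sets → 3 cut set(s).
Primary loop inoperative [AND]: one cut set from each child combined → 1 × 1 × 3 × 3 = 9 cut set(s).
Recirculation branch unavailable [AND]: one cut set from each child combined → 1 × 1 × 1 = 1 cut set(s).
Reactor cooling lost [OR]: union of children's cut sets → 11 cut set(s).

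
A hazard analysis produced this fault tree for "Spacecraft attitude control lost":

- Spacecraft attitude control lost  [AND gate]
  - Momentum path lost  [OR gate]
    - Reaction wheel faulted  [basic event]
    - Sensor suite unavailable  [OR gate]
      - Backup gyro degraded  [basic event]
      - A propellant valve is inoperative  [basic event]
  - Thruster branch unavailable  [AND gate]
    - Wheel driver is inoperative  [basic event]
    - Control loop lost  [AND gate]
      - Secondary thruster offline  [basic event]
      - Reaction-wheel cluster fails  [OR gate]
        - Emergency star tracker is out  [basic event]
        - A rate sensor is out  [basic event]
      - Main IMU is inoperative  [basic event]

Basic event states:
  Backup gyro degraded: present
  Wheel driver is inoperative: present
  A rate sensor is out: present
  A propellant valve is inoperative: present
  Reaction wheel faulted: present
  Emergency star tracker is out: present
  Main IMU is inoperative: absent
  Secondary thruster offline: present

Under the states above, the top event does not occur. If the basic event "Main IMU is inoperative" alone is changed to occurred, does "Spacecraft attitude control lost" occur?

Counterfactual: set "Main IMU is inoperative" to occurred.
Sensor suite unavailable [OR]: Backup gyro degraded=occurs, A propellant valve is inoperative=occurs → at least one input occurs → occurs.
Momentum path lost [OR]: Reaction wheel faulted=occurs, Sensor suite unavailable=occurs → at least one input occurs → occurs.
Reaction-wheel cluster fails [OR]: Emergency star tracker is out=occurs, A rate sensor is out=occurs → at least one input occurs → occurs.
Control loop lost [AND]: Secondary thruster offline=occurs, Reaction-wheel cluster fails=occurs, Main IMU is inoperative=occurs → all inputs occur → occurs.
Thruster branch unavailable [AND]: Wheel driver is inoperative=occurs, Control loop lost=occurs → all inputs occur → occurs.
Spacecraft attitude control lost [AND]: Momentum path lost=occurs, Thruster branch unavailable=occurs → all inputs occur → occurs.

Yes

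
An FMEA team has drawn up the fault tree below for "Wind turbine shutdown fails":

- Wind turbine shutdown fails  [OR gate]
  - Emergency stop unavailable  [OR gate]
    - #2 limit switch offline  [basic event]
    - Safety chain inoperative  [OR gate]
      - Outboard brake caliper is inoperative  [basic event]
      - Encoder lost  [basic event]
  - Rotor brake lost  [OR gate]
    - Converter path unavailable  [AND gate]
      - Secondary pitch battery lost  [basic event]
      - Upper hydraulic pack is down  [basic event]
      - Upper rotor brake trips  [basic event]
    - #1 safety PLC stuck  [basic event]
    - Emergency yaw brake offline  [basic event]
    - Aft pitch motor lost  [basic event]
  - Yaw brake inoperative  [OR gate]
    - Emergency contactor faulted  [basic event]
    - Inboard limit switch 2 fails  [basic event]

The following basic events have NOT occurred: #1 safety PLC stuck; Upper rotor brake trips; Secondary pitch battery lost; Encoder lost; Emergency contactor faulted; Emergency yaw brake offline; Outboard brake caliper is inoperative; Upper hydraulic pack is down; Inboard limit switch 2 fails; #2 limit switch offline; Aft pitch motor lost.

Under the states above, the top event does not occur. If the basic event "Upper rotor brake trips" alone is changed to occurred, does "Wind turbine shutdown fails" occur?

No

Counterfactual: set "Upper rotor brake trips" to occurred.
Safety chain inoperative [OR]: Outboard brake caliper is inoperative=not, Encoder lost=not → no input occurs → does not occur.
Emergency stop unavailable [OR]: #2 limit switch offline=not, Safety chain inoperative=not → no input occurs → does not occur.
Converter path unavailable [AND]: Secondary pitch battery lost=not, Upper hydraulic pack is down=not, Upper rotor brake trips=occurs → not all inputs occur → does not occur.
Rotor brake lost [OR]: Converter path unavailable=not, #1 safety PLC stuck=not, Emergency yaw brake offline=not, Aft pitch motor lost=not → no input occurs → does not occur.
Yaw brake inoperative [OR]: Emergency contactor faulted=not, Inboard limit switch 2 fails=not → no input occurs → does not occur.
Wind turbine shutdown fails [OR]: Emergency stop unavailable=not, Rotor brake lost=not, Yaw brake inoperative=not → no input occurs → does not occur.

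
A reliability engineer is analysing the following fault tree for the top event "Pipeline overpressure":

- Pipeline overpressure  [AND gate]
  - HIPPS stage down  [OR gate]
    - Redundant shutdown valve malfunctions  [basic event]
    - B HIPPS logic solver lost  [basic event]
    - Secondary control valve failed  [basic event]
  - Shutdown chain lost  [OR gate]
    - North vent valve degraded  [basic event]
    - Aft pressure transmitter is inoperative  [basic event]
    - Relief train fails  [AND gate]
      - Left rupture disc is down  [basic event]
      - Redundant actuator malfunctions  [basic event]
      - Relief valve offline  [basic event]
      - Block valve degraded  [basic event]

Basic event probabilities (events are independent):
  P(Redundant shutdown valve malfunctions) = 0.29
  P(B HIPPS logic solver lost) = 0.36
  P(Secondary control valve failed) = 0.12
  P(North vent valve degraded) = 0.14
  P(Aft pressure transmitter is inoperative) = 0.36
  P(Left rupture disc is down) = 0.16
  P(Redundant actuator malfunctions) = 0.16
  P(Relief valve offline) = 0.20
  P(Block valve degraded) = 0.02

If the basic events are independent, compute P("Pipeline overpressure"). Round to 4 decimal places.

P(HIPPS stage down) [OR] = 1 − (1−0.29) × (1−0.36) × (1−0.12) = 0.600128
P(Relief train fails) [AND] = 0.16 × 0.16 × 0.20 × 0.02 = 0.000102
P(Shutdown chain lost) [OR] = 1 − (1−0.14) × (1−0.36) × (1−0.000102) = 0.449656
P(Pipeline overpressure) [AND] = 0.600128 × 0.449656 = 0.269851
Rounded to 4 decimal places: P(Pipeline overpressure) ≈ 0.2699.

0.2699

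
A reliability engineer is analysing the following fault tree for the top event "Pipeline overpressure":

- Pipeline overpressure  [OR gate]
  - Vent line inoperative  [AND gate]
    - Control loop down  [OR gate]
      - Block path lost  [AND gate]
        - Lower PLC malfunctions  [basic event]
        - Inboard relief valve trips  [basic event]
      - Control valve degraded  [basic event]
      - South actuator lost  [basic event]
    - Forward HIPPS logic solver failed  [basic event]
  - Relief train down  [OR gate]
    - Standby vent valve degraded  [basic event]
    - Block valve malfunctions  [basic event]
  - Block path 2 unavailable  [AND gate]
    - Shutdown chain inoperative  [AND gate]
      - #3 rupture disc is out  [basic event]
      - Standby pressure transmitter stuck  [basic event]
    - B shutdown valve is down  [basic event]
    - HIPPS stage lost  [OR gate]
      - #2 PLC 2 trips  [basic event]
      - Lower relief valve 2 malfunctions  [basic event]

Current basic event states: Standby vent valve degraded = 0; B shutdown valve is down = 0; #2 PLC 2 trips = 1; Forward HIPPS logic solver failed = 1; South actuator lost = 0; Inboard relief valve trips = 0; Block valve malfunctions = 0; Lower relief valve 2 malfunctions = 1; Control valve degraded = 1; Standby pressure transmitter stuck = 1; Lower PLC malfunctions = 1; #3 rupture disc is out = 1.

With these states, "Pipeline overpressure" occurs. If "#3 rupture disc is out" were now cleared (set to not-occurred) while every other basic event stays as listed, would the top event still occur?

Yes

Counterfactual: set "#3 rupture disc is out" to not occurred.
Block path lost [AND]: Lower PLC malfunctions=occurs, Inboard relief valve trips=not → not all inputs occur → does not occur.
Control loop down [OR]: Block path lost=not, Control valve degraded=occurs, South actuator lost=not → at least one input occurs → occurs.
Vent line inoperative [AND]: Control loop down=occurs, Forward HIPPS logic solver failed=occurs → all inputs occur → occurs.
Relief train down [OR]: Standby vent valve degraded=not, Block valve malfunctions=not → no input occurs → does not occur.
Shutdown chain inoperative [AND]: #3 rupture disc is out=not, Standby pressure transmitter stuck=occurs → not all inputs occur → does not occur.
HIPPS stage lost [OR]: #2 PLC 2 trips=occurs, Lower relief valve 2 malfunctions=occurs → at least one input occurs → occurs.
Block path 2 unavailable [AND]: Shutdown chain inoperative=not, B shutdown valve is down=not, HIPPS stage lost=occurs → not all inputs occur → does not occur.
Pipeline overpressure [OR]: Vent line inoperative=occurs, Relief train down=not, Block path 2 unavailable=not → at least one input occurs → occurs.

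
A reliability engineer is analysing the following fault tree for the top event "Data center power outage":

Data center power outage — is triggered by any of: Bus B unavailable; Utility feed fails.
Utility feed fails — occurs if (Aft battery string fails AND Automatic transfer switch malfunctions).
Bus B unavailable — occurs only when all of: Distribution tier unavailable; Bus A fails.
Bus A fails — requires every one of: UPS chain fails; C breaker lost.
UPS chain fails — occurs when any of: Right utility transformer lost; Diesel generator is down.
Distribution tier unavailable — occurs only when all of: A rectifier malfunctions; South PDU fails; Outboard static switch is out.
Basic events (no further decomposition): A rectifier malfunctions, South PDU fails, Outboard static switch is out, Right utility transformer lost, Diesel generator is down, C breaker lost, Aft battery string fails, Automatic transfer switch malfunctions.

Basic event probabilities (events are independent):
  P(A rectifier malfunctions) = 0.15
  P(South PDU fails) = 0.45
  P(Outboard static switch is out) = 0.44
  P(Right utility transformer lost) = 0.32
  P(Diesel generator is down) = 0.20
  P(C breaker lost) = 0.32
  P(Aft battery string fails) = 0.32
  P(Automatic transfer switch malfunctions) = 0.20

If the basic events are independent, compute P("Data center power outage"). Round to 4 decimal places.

P(Distribution tier unavailable) [AND] = 0.15 × 0.45 × 0.44 = 0.029700
P(UPS chain fails) [OR] = 1 − (1−0.32) × (1−0.20) = 0.456000
P(Bus A fails) [AND] = 0.456000 × 0.32 = 0.145920
P(Bus B unavailable) [AND] = 0.029700 × 0.145920 = 0.004334
P(Utility feed fails) [AND] = 0.32 × 0.20 = 0.064000
P(Data center power outage) [OR] = 1 − (1−0.004334) × (1−0.064000) = 0.068057
Rounded to 4 decimal places: P(Data center power outage) ≈ 0.0681.

0.0681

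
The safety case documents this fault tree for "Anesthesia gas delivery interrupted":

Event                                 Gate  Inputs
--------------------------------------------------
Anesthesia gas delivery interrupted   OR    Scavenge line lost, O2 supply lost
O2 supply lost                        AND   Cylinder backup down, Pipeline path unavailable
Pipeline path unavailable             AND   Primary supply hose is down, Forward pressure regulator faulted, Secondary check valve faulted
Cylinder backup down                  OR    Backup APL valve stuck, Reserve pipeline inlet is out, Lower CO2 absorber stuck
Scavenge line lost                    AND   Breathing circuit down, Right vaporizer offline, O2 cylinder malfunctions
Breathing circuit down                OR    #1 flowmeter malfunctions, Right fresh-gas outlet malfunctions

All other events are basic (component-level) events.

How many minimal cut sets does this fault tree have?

5

Breathing circuit down [OR]: union of children's cut sets → 2 cut set(s).
Scavenge line lost [AND]: one cut set from each child combined → 2 × 1 × 1 = 2 cut set(s).
Cylinder backup down [OR]: union of children's cut sets → 3 cut set(s).
Pipeline path unavailable [AND]: one cut set from each child combined → 1 × 1 × 1 = 1 cut set(s).
O2 supply lost [AND]: one cut set from each child combined → 3 × 1 = 3 cut set(s).
Anesthesia gas delivery interrupted [OR]: union of children's cut sets → 5 cut set(s).
Minimal cut sets: {#1 flowmeter malfunctions, O2 cylinder malfunctions, Right vaporizer offline}; {O2 cylinder malfunctions, Right fresh-gas outlet malfunctions, Right vaporizer offline}; {Backup APL valve stuck, Forward pressure regulator faulted, Primary supply hose is down, Secondary check valve faulted}; {Forward pressure regulator faulted, Primary supply hose is down, Reserve pipeline inlet is out, Secondary check valve faulted}; {Forward pressure regulator faulted, Lower CO2 absorber stuck, Primary supply hose is down, Secondary check valve faulted}.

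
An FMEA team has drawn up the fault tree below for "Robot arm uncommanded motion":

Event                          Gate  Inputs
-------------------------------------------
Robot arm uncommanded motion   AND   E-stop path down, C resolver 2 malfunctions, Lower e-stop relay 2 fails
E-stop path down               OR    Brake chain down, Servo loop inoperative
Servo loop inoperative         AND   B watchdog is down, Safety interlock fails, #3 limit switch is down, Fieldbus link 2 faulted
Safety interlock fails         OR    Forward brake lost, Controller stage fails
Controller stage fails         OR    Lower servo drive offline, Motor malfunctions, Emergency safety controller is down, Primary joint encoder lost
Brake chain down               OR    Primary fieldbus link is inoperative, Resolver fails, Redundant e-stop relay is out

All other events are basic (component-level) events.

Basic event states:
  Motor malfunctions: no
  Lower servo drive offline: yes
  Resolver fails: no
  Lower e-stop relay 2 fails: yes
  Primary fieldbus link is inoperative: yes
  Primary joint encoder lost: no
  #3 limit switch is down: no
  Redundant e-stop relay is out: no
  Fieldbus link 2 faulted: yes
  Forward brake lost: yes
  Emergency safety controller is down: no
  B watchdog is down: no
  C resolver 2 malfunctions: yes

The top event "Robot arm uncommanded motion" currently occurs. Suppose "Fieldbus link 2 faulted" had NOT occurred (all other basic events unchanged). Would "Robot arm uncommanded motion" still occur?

Counterfactual: set "Fieldbus link 2 faulted" to not occurred.
Brake chain down [OR]: Primary fieldbus link is inoperative=occurs, Resolver fails=not, Redundant e-stop relay is out=not → at least one input occurs → occurs.
Controller stage fails [OR]: Lower servo drive offline=occurs, Motor malfunctions=not, Emergency safety controller is down=not, Primary joint encoder lost=not → at least one input occurs → occurs.
Safety interlock fails [OR]: Forward brake lost=occurs, Controller stage fails=occurs → at least one input occurs → occurs.
Servo loop inoperative [AND]: B watchdog is down=not, Safety interlock fails=occurs, #3 limit switch is down=not, Fieldbus link 2 faulted=not → not all inputs occur → does not occur.
E-stop path down [OR]: Brake chain down=occurs, Servo loop inoperative=not → at least one input occurs → occurs.
Robot arm uncommanded motion [AND]: E-stop path down=occurs, C resolver 2 malfunctions=occurs, Lower e-stop relay 2 fails=occurs → all inputs occur → occurs.

Yes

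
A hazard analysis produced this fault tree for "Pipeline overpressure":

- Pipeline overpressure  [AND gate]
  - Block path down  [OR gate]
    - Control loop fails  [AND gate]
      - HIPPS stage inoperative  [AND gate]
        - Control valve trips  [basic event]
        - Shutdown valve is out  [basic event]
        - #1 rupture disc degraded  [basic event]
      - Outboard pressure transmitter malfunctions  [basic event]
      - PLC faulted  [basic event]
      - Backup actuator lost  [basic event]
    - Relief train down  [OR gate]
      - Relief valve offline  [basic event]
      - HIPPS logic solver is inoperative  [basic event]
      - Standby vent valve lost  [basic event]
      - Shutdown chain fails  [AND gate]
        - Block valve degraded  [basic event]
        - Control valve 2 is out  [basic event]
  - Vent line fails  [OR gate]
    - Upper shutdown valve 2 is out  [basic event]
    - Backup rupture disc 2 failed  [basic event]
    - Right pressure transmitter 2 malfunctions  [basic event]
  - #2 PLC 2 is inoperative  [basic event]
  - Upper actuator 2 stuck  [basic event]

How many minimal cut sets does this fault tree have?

HIPPS stage inoperative [AND]: one cut set from each child combined → 1 × 1 × 1 = 1 cut set(s).
Control loop fails [AND]: one cut set from each child combined → 1 × 1 × 1 × 1 = 1 cut set(s).
Shutdown chain fails [AND]: one cut set from each child combined → 1 × 1 = 1 cut set(s).
Relief train down [OR]: union of children's cut sets → 4 cut set(s).
Block path down [OR]: union of children's cut sets → 5 cut set(s).
Vent line fails [OR]: union of children's cut sets → 3 cut set(s).
Pipeline overpressure [AND]: one cut set from each child combined → 5 × 3 × 1 × 1 = 15 cut set(s).

15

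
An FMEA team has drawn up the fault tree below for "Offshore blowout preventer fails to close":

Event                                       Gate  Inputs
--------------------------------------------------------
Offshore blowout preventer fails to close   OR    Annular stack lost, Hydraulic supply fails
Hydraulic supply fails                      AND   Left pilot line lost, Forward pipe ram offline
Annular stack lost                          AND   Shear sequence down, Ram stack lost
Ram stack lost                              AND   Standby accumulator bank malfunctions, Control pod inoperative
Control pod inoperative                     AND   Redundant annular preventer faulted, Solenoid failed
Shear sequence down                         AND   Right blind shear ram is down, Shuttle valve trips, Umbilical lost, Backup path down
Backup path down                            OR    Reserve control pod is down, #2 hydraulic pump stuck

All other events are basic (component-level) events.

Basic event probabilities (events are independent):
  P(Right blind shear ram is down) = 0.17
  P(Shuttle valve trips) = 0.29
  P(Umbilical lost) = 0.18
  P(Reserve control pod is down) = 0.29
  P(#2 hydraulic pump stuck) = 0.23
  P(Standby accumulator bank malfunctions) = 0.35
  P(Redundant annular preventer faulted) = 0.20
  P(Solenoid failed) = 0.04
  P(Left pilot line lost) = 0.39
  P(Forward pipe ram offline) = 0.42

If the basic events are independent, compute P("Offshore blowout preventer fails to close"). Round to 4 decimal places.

0.1638

P(Backup path down) [OR] = 1 − (1−0.29) × (1−0.23) = 0.453300
P(Shear sequence down) [AND] = 0.17 × 0.29 × 0.18 × 0.453300 = 0.004023
P(Control pod inoperative) [AND] = 0.20 × 0.04 = 0.008000
P(Ram stack lost) [AND] = 0.35 × 0.008000 = 0.002800
P(Annular stack lost) [AND] = 0.004023 × 0.002800 = 0.000011
P(Hydraulic supply fails) [AND] = 0.39 × 0.42 = 0.163800
P(Offshore blowout preventer fails to close) [OR] = 1 − (1−0.000011) × (1−0.163800) = 0.163809
Rounded to 4 decimal places: P(Offshore blowout preventer fails to close) ≈ 0.1638.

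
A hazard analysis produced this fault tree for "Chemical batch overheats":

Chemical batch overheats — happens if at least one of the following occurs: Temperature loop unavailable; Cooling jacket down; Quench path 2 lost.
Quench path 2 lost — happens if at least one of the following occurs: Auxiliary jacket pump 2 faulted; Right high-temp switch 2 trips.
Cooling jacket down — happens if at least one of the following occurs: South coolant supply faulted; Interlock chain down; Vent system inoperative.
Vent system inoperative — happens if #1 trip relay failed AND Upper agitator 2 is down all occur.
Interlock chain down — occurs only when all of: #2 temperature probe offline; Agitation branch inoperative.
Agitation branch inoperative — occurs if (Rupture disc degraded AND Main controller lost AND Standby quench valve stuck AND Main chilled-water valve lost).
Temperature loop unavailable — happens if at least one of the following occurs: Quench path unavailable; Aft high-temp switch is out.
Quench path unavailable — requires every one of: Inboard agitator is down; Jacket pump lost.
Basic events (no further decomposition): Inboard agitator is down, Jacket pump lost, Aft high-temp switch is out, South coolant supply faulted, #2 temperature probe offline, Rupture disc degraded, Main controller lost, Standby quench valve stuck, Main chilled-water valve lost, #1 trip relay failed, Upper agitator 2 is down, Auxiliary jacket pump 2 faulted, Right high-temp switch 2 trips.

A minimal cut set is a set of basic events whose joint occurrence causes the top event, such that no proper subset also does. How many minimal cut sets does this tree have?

Quench path unavailable [AND]: one cut set from each child combined → 1 × 1 = 1 cut set(s).
Temperature loop unavailable [OR]: union of children's cut sets → 2 cut set(s).
Agitation branch inoperative [AND]: one cut set from each child combined → 1 × 1 × 1 × 1 = 1 cut set(s).
Interlock chain down [AND]: one cut set from each child combined → 1 × 1 = 1 cut set(s).
Vent system inoperative [AND]: one cut set from each child combined → 1 × 1 = 1 cut set(s).
Cooling jacket down [OR]: union of children's cut sets → 3 cut set(s).
Quench path 2 lost [OR]: union of children's cut sets → 2 cut set(s).
Chemical batch overheats [OR]: union of children's cut sets → 7 cut set(s).
Minimal cut sets: {Inboard agitator is down, Jacket pump lost}; {Aft high-temp switch is out}; {South coolant supply faulted}; {#2 temperature probe offline, Main chilled-water valve lost, Main controller lost, Rupture disc degraded, Standby quench valve stuck}; {#1 trip relay failed, Upper agitator 2 is down}; {Auxiliary jacket pump 2 faulted}; {Right high-temp switch 2 trips}.

7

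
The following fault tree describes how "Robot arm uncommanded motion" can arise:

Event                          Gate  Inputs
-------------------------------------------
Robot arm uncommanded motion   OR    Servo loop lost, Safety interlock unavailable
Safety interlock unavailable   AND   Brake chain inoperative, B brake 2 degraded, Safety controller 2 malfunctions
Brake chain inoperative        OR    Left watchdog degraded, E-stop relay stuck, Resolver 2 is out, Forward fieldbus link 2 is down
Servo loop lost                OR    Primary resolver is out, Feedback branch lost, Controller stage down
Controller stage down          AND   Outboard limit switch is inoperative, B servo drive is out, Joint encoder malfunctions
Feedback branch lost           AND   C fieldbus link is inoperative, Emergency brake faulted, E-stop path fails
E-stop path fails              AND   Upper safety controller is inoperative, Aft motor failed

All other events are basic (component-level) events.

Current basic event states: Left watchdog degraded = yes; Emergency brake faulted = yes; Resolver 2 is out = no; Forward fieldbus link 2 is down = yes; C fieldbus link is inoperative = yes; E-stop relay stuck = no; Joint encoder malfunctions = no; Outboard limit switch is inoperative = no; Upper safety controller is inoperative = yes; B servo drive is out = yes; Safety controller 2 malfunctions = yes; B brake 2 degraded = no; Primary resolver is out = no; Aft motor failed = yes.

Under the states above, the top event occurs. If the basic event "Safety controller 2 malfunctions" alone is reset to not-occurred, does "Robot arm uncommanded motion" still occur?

Yes

Counterfactual: set "Safety controller 2 malfunctions" to not occurred.
E-stop path fails [AND]: Upper safety controller is inoperative=occurs, Aft motor failed=occurs → all inputs occur → occurs.
Feedback branch lost [AND]: C fieldbus link is inoperative=occurs, Emergency brake faulted=occurs, E-stop path fails=occurs → all inputs occur → occurs.
Controller stage down [AND]: Outboard limit switch is inoperative=not, B servo drive is out=occurs, Joint encoder malfunctions=not → not all inputs occur → does not occur.
Servo loop lost [OR]: Primary resolver is out=not, Feedback branch lost=occurs, Controller stage down=not → at least one input occurs → occurs.
Brake chain inoperative [OR]: Left watchdog degraded=occurs, E-stop relay stuck=not, Resolver 2 is out=not, Forward fieldbus link 2 is down=occurs → at least one input occurs → occurs.
Safety interlock unavailable [AND]: Brake chain inoperative=occurs, B brake 2 degraded=not, Safety controller 2 malfunctions=not → not all inputs occur → does not occur.
Robot arm uncommanded motion [OR]: Servo loop lost=occurs, Safety interlock unavailable=not → at least one input occurs → occurs.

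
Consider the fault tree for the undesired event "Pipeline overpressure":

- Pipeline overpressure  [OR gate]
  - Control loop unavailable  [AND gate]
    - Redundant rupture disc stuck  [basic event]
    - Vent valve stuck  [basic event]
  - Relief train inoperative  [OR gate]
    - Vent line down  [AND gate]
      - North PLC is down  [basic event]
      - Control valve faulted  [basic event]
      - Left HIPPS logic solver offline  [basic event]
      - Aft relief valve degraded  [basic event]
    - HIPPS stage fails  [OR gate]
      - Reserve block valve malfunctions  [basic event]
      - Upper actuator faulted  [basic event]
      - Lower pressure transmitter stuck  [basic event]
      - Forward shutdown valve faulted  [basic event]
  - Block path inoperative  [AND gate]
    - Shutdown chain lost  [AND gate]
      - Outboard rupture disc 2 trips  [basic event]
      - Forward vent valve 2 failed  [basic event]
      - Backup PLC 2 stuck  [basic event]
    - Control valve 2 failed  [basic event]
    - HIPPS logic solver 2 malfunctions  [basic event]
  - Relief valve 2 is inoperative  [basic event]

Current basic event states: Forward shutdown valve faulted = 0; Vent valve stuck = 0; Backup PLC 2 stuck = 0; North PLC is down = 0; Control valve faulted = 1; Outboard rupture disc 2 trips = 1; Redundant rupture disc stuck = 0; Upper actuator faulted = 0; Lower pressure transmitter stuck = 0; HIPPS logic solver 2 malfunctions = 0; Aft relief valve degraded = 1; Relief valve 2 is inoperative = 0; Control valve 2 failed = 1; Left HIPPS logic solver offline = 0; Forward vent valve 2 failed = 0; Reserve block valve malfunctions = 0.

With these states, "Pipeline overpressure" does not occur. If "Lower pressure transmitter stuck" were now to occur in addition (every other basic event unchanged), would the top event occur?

Counterfactual: set "Lower pressure transmitter stuck" to occurred.
Control loop unavailable [AND]: Redundant rupture disc stuck=not, Vent valve stuck=not → not all inputs occur → does not occur.
Vent line down [AND]: North PLC is down=not, Control valve faulted=occurs, Left HIPPS logic solver offline=not, Aft relief valve degraded=occurs → not all inputs occur → does not occur.
HIPPS stage fails [OR]: Reserve block valve malfunctions=not, Upper actuator faulted=not, Lower pressure transmitter stuck=occurs, Forward shutdown valve faulted=not → at least one input occurs → occurs.
Relief train inoperative [OR]: Vent line down=not, HIPPS stage fails=occurs → at least one input occurs → occurs.
Shutdown chain lost [AND]: Outboard rupture disc 2 trips=occurs, Forward vent valve 2 failed=not, Backup PLC 2 stuck=not → not all inputs occur → does not occur.
Block path inoperative [AND]: Shutdown chain lost=not, Control valve 2 failed=occurs, HIPPS logic solver 2 malfunctions=not → not all inputs occur → does not occur.
Pipeline overpressure [OR]: Control loop unavailable=not, Relief train inoperative=occurs, Block path inoperative=not, Relief valve 2 is inoperative=not → at least one input occurs → occurs.

Yes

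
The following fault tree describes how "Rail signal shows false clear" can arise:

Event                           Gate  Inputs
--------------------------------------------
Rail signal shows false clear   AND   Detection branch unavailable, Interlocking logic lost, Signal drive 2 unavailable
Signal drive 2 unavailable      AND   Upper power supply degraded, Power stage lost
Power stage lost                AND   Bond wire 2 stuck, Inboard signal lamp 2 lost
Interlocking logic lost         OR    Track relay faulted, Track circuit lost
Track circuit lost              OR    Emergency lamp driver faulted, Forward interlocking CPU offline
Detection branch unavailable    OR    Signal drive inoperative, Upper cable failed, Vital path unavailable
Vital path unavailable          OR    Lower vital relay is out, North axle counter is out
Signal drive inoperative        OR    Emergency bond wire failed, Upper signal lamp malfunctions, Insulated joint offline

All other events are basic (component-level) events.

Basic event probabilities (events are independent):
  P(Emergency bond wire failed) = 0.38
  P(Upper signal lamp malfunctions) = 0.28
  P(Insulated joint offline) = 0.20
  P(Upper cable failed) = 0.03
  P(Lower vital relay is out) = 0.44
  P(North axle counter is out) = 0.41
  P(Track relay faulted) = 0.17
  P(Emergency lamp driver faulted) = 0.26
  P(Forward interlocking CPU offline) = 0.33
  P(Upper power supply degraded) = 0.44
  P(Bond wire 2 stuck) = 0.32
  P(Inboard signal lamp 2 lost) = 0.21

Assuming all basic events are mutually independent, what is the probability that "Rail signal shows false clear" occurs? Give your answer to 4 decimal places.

0.0154

P(Signal drive inoperative) [OR] = 1 − (1−0.38) × (1−0.28) × (1−0.20) = 0.642880
P(Vital path unavailable) [OR] = 1 − (1−0.44) × (1−0.41) = 0.669600
P(Detection branch unavailable) [OR] = 1 − (1−0.642880) × (1−0.03) × (1−0.669600) = 0.885547
P(Track circuit lost) [OR] = 1 − (1−0.26) × (1−0.33) = 0.504200
P(Interlocking logic lost) [OR] = 1 − (1−0.17) × (1−0.504200) = 0.588486
P(Power stage lost) [AND] = 0.32 × 0.21 = 0.067200
P(Signal drive 2 unavailable) [AND] = 0.44 × 0.067200 = 0.029568
P(Rail signal shows false clear) [AND] = 0.885547 × 0.588486 × 0.029568 = 0.015409
Rounded to 4 decimal places: P(Rail signal shows false clear) ≈ 0.0154.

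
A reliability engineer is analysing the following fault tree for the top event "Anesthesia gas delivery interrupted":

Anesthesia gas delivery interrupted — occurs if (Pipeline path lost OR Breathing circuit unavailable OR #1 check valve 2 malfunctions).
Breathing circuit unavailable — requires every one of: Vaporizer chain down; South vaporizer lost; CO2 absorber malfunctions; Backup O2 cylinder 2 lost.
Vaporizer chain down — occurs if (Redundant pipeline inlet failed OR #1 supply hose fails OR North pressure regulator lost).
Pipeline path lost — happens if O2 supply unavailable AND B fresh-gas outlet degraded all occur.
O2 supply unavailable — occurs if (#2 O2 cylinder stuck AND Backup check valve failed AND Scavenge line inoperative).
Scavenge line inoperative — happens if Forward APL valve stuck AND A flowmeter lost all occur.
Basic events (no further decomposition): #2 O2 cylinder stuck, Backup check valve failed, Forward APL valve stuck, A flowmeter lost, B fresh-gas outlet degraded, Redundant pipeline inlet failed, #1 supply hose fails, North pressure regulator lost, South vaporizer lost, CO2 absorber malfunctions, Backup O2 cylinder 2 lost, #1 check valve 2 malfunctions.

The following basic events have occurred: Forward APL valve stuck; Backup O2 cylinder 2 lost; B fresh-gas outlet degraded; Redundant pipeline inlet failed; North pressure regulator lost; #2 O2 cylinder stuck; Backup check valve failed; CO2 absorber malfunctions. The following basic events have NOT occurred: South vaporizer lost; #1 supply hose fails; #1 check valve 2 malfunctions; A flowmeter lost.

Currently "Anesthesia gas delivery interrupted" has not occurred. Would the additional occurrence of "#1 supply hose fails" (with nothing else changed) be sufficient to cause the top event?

Counterfactual: set "#1 supply hose fails" to occurred.
Scavenge line inoperative [AND]: Forward APL valve stuck=occurs, A flowmeter lost=not → not all inputs occur → does not occur.
O2 supply unavailable [AND]: #2 O2 cylinder stuck=occurs, Backup check valve failed=occurs, Scavenge line inoperative=not → not all inputs occur → does not occur.
Pipeline path lost [AND]: O2 supply unavailable=not, B fresh-gas outlet degraded=occurs → not all inputs occur → does not occur.
Vaporizer chain down [OR]: Redundant pipeline inlet failed=occurs, #1 supply hose fails=occurs, North pressure regulator lost=occurs → at least one input occurs → occurs.
Breathing circuit unavailable [AND]: Vaporizer chain down=occurs, South vaporizer lost=not, CO2 absorber malfunctions=occurs, Backup O2 cylinder 2 lost=occurs → not all inputs occur → does not occur.
Anesthesia gas delivery interrupted [OR]: Pipeline path lost=not, Breathing circuit unavailable=not, #1 check valve 2 malfunctions=not → no input occurs → does not occur.

No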